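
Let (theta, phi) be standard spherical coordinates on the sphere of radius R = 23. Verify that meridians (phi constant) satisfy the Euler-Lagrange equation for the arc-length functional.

On the sphere of radius R = 23 with spherical coordinates (θ, φ), the induced metric is
    ds^2 = 529(dθ^2 + sin^2(θ) dφ^2).
Using θ as the parameter, the arc-length functional becomes
    J[φ] = ∫ 23 sqrt(1 + sin^2(θ) (dφ/dθ)^2) dθ.
So L = 23 sqrt(1 + sin^2(θ) φ'^2). Compute
    ∂L/∂φ = 0  (L has no explicit φ dependence),
    ∂L/∂φ' = 23 sin^2(θ) φ' / sqrt(1 + sin^2(θ) φ'^2).
For the candidate φ(θ) = c (constant), φ' = 0, so ∂L/∂φ' evaluated along the candidate vanishes, and ∂L/∂φ is identically zero. Hence
    d/dθ(∂L/∂φ') − ∂L/∂φ = 0
is satisfied. Therefore meridians φ = const are extremals of arc length — they are geodesics on the sphere.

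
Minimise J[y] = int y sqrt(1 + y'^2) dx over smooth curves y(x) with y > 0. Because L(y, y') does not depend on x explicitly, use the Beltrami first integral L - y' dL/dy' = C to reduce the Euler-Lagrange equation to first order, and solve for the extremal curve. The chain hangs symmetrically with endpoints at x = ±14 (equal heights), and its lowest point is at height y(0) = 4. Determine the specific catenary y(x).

The Lagrangian L(y, y') = y sqrt(1 + y'^2) has no explicit x dependence, so the Beltrami identity applies:
    L − y' ∂L/∂y' = C.
Compute ∂L/∂y' = y · y' / sqrt(1 + y'^2). Then
    L − y' ∂L/∂y'
    = y sqrt(1 + y'^2) − y · y'^2 / sqrt(1 + y'^2)
    = y (1 + y'^2 − y'^2) / sqrt(1 + y'^2)
    = y / sqrt(1 + y'^2) = C.
Squaring gives y^2 = C^2 (1 + y'^2), i.e.
    y'^2 = y^2 / C^2 − 1.
Separating variables,
    dy / sqrt(y^2 − C^2) = dx / C,
and integrating gives arccosh(y / C) = (x − a)/C, so
    y(x) = C cosh((x − a)/C),
the catenary. The constants C and a are fixed by the two endpoint conditions (and, for the hanging-chain problem, the length constraint selects C).
Now fit the given data. The endpoints x = ±14 are symmetric at equal height, so the catenary is even about its minimum: a = 0 and y(x) = C cosh(x/C). The lowest point is y(0) = C cosh(0) = C, and we are told y(0) = 4, so C = 4. Therefore
    y(x) = 4 cosh(x/4),
and at the endpoints
    y(±14) = 4 cosh(14/4).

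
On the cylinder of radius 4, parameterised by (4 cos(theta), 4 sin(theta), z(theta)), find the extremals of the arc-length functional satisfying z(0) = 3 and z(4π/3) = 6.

Parameterise the cylinder of radius R = 4 as
    r(θ) = (4 cos θ, 4 sin θ, z(θ)).
The arc-length element is
    ds = sqrt(16 + (dz/dθ)^2) dθ,
so the Lagrangian is L = sqrt(16 + z'^2).
L depends on z' only, not on z or θ, so ∂L/∂z = 0 and
    ∂L/∂z' = z' / sqrt(16 + z'^2).
The Euler-Lagrange equation gives
    d/dθ( z' / sqrt(16 + z'^2) ) = 0,
so z' is constant. Integrating once:
    z(θ) = a θ + b,
a helix on the cylinder (a straight line when the cylinder is unrolled). The constants a, b are determined by the endpoint conditions.
With endpoint conditions z(0) = 3 and z(4π/3) = 6: from z(0) = b we get b = 3, and a·4π/3 + 3 = 6 gives a = 9/(4π), so
    z(θ) = (9/(4π)) θ + 3.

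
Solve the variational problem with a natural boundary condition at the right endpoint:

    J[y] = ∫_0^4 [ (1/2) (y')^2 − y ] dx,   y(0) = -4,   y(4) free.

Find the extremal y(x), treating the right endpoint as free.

The Lagrangian L = (1/2) (y')^2 − y gives
    ∂L/∂y = −1,   ∂L/∂y' = y'.
Euler-Lagrange: d/dx(y') − (−1) = 0, i.e. y'' + 1 = 0, so
    y(x) = −(1/2) x^2 + C1 x + C2.
Fixed left endpoint y(0) = -4 ⇒ C2 = -4.
The right endpoint x = 4 is free, so the natural (transversality) condition is ∂L/∂y' |_{x=4} = 0, i.e. y'(4) = 0.
Compute y'(x) = −1 x + C1, so y'(4) = −4 + C1 = 0 ⇒ C1 = 4.
Therefore the extremal is
    y(x) = −x^2/2 + 4 x − 4.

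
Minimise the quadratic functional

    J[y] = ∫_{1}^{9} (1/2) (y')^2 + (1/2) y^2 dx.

The Lagrangian is L = (1/2) (y')^2 + (1/2) y^2.
Compute ∂L/∂y = y, ∂L/∂y' = y'.
The Euler-Lagrange equation d/dx(∂L/∂y') − ∂L/∂y = 0 reduces to
    y'' − y = 0.
Its general solution is
    y(x) = A e^x + B e^(−x),
with A, B fixed by the endpoint conditions.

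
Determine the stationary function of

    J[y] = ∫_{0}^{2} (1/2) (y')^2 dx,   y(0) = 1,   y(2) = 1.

The Lagrangian is L = (1/2) (y')^2.
Compute ∂L/∂y = 0, ∂L/∂y' = y'.
The Euler-Lagrange equation d/dx(∂L/∂y') − ∂L/∂y = 0 reduces to
    y'' = 0.
Its general solution is
    y(x) = A x + B,
with A, B fixed by the endpoint conditions.
Applying the endpoint conditions y(0) = 1 and y(2) = 1: solve A·0 + B = 1 and A·2 + B = 1. Subtracting gives A(2 − 0) = 1 − 1, so A = 0, and B = 1 − A·0 = 1. Therefore
    y(x) = 1.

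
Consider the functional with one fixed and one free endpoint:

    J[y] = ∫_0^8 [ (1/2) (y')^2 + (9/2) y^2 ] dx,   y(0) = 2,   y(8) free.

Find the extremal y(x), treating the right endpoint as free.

The Lagrangian L = (1/2) (y')^2 + (9/2) y^2 gives
    ∂L/∂y = 9 y,   ∂L/∂y' = y'.
Euler-Lagrange: y'' − 9 y = 0.
With k = 3, the general solution is
    y(x) = A cosh(3 x) + B sinh(3 x).
Fixed left endpoint y(0) = 2 ⇒ A = 2.
The right endpoint x = 8 is free, so the natural (transversality) condition is ∂L/∂y' |_{x=8} = 0, i.e. y'(8) = 0.
Compute y'(x) = A k sinh(k x) + B k cosh(k x), so
    y'(8) = A k sinh(k·8) + B k cosh(k·8) = 0
    ⇒ B = −A tanh(k·8) = − 2 tanh(3·8).
Therefore the extremal is
    y(x) = 2 cosh(3 x) − 2 tanh(3·8) sinh(3 x).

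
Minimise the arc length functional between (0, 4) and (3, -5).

Arc-length functional: J[y] = ∫ sqrt(1 + (y')^2) dx.
Lagrangian L = sqrt(1 + (y')^2) has no explicit y dependence, so ∂L/∂y = 0 and the Euler-Lagrange equation gives
    d/dx( y' / sqrt(1 + (y')^2) ) = 0  ⇒  y' / sqrt(1 + (y')^2) = const.
Hence y' is constant, so y(x) is affine.
Fitting the endpoints (0, 4) and (3, -5):
    slope m = ((-5) − 4) / (3 − 0) = -3,
    intercept c = 4 − m·0 = 4.
Extremal: y(x) = -3 x + 4.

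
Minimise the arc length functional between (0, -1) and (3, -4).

Arc-length functional: J[y] = ∫ sqrt(1 + (y')^2) dx.
Lagrangian L = sqrt(1 + (y')^2) has no explicit y dependence, so ∂L/∂y = 0 and the Euler-Lagrange equation gives
    d/dx( y' / sqrt(1 + (y')^2) ) = 0  ⇒  y' / sqrt(1 + (y')^2) = const.
Hence y' is constant, so y(x) is affine.
Fitting the endpoints (0, -1) and (3, -4):
    slope m = ((-4) − (-1)) / (3 − 0) = -1,
    intercept c = (-1) − m·0 = -1.
Extremal: y(x) = -x - 1.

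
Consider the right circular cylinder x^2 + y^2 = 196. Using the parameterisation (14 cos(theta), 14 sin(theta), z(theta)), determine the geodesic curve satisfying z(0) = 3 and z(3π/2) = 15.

Parameterise the cylinder of radius R = 14 as
    r(θ) = (14 cos θ, 14 sin θ, z(θ)).
The arc-length element is
    ds = sqrt(196 + (dz/dθ)^2) dθ,
so the Lagrangian is L = sqrt(196 + z'^2).
L depends on z' only, not on z or θ, so ∂L/∂z = 0 and
    ∂L/∂z' = z' / sqrt(196 + z'^2).
The Euler-Lagrange equation gives
    d/dθ( z' / sqrt(196 + z'^2) ) = 0,
so z' is constant. Integrating once:
    z(θ) = a θ + b,
a helix on the cylinder (a straight line when the cylinder is unrolled). The constants a, b are determined by the endpoint conditions.
With endpoint conditions z(0) = 3 and z(3π/2) = 15: from z(0) = b we get b = 3, and a·3π/2 + 3 = 15 gives a = 8/π, so
    z(θ) = (8/π) θ + 3.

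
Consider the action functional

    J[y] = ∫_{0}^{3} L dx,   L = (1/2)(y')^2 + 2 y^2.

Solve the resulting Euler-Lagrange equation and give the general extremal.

The Lagrangian is L = (1/2)(y')^2 + 2 y^2.
∂L/∂y = 4y.
∂L/∂y' = y'.
The Euler-Lagrange equation d/dx(∂L/∂y') − ∂L/∂y = 0 becomes:
    y'' - 4 y = 0
General solution: y(x) = A e^(2x) + B e^(-2x), where A and B are arbitrary constants fixed by the endpoint conditions.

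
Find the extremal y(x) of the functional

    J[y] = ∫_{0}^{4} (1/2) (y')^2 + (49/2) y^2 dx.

The Lagrangian is L = (1/2) (y')^2 + (49/2) y^2.
Compute ∂L/∂y = 49y, ∂L/∂y' = y'.
The Euler-Lagrange equation d/dx(∂L/∂y') − ∂L/∂y = 0 reduces to
    y'' − 49 y = 0.
Its general solution is
    y(x) = A e^(7x) + B e^(−7x),
with A, B fixed by the endpoint conditions.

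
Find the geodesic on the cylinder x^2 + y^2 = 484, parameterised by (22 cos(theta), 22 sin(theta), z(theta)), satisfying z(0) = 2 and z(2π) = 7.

Parameterise the cylinder of radius R = 22 as
    r(θ) = (22 cos θ, 22 sin θ, z(θ)).
The arc-length element is
    ds = sqrt(484 + (dz/dθ)^2) dθ,
so the Lagrangian is L = sqrt(484 + z'^2).
L depends on z' only, not on z or θ, so ∂L/∂z = 0 and
    ∂L/∂z' = z' / sqrt(484 + z'^2).
The Euler-Lagrange equation gives
    d/dθ( z' / sqrt(484 + z'^2) ) = 0,
so z' is constant. Integrating once:
    z(θ) = a θ + b,
a helix on the cylinder (a straight line when the cylinder is unrolled). The constants a, b are determined by the endpoint conditions.
With endpoint conditions z(0) = 2 and z(2π) = 7: from z(0) = b we get b = 2, and a·2π + 2 = 7 gives a = 5/(2π), so
    z(θ) = (5/(2π)) θ + 2.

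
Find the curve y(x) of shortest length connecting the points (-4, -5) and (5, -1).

Arc-length functional: J[y] = ∫ sqrt(1 + (y')^2) dx.
Lagrangian L = sqrt(1 + (y')^2) has no explicit y dependence, so ∂L/∂y = 0 and the Euler-Lagrange equation gives
    d/dx( y' / sqrt(1 + (y')^2) ) = 0  ⇒  y' / sqrt(1 + (y')^2) = const.
Hence y' is constant, so y(x) is affine.
Fitting the endpoints (-4, -5) and (5, -1):
    slope m = ((-1) − (-5)) / (5 − (-4)) = 4/9,
    intercept c = (-5) − m·(-4) = -29/9.
Extremal: y(x) = (4/9) x - 29/9.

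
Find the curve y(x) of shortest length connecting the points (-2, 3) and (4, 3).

Arc-length functional: J[y] = ∫ sqrt(1 + (y')^2) dx.
Lagrangian L = sqrt(1 + (y')^2) has no explicit y dependence, so ∂L/∂y = 0 and the Euler-Lagrange equation gives
    d/dx( y' / sqrt(1 + (y')^2) ) = 0  ⇒  y' / sqrt(1 + (y')^2) = const.
Hence y' is constant, so y(x) is affine.
Fitting the endpoints (-2, 3) and (4, 3):
    slope m = (3 − 3) / (4 − (-2)) = 0,
    intercept c = 3 − m·(-2) = 3.
Extremal: y(x) = 3.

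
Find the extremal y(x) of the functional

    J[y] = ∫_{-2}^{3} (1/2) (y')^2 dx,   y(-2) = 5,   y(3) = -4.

The Lagrangian is L = (1/2) (y')^2.
Compute ∂L/∂y = 0, ∂L/∂y' = y'.
The Euler-Lagrange equation d/dx(∂L/∂y') − ∂L/∂y = 0 reduces to
    y'' = 0.
Its general solution is
    y(x) = A x + B,
with A, B fixed by the endpoint conditions.
Applying the endpoint conditions y(-2) = 5 and y(3) = -4: solve A·-2 + B = 5 and A·3 + B = -4. Subtracting gives A(3 − -2) = -4 − 5, so A = -9/5, and B = 5 − A·-2 = 7/5. Therefore
    y(x) = (-9/5) x + 7/5.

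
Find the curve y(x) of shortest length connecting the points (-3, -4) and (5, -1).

Arc-length functional: J[y] = ∫ sqrt(1 + (y')^2) dx.
Lagrangian L = sqrt(1 + (y')^2) has no explicit y dependence, so ∂L/∂y = 0 and the Euler-Lagrange equation gives
    d/dx( y' / sqrt(1 + (y')^2) ) = 0  ⇒  y' / sqrt(1 + (y')^2) = const.
Hence y' is constant, so y(x) is affine.
Fitting the endpoints (-3, -4) and (5, -1):
    slope m = ((-1) − (-4)) / (5 − (-3)) = 3/8,
    intercept c = (-4) − m·(-3) = -23/8.
Extremal: y(x) = (3/8) x - 23/8.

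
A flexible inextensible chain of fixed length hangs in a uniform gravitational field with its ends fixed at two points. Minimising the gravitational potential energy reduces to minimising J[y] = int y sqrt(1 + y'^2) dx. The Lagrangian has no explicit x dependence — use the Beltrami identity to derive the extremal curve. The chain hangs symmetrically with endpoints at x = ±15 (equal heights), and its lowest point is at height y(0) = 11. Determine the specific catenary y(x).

The Lagrangian L(y, y') = y sqrt(1 + y'^2) has no explicit x dependence, so the Beltrami identity applies:
    L − y' ∂L/∂y' = C.
Compute ∂L/∂y' = y · y' / sqrt(1 + y'^2). Then
    L − y' ∂L/∂y'
    = y sqrt(1 + y'^2) − y · y'^2 / sqrt(1 + y'^2)
    = y (1 + y'^2 − y'^2) / sqrt(1 + y'^2)
    = y / sqrt(1 + y'^2) = C.
Squaring gives y^2 = C^2 (1 + y'^2), i.e.
    y'^2 = y^2 / C^2 − 1.
Separating variables,
    dy / sqrt(y^2 − C^2) = dx / C,
and integrating gives arccosh(y / C) = (x − a)/C, so
    y(x) = C cosh((x − a)/C),
the catenary. The constants C and a are fixed by the two endpoint conditions (and, for the hanging-chain problem, the length constraint selects C).
Now fit the given data. The endpoints x = ±15 are symmetric at equal height, so the catenary is even about its minimum: a = 0 and y(x) = C cosh(x/C). The lowest point is y(0) = C cosh(0) = C, and we are told y(0) = 11, so C = 11. Therefore
    y(x) = 11 cosh(x/11),
and at the endpoints
    y(±15) = 11 cosh(15/11).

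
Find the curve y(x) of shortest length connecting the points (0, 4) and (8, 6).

Arc-length functional: J[y] = ∫ sqrt(1 + (y')^2) dx.
Lagrangian L = sqrt(1 + (y')^2) has no explicit y dependence, so ∂L/∂y = 0 and the Euler-Lagrange equation gives
    d/dx( y' / sqrt(1 + (y')^2) ) = 0  ⇒  y' / sqrt(1 + (y')^2) = const.
Hence y' is constant, so y(x) is affine.
Fitting the endpoints (0, 4) and (8, 6):
    slope m = (6 − 4) / (8 − 0) = 1/4,
    intercept c = 4 − m·0 = 4.
Extremal: y(x) = (1/4) x + 4.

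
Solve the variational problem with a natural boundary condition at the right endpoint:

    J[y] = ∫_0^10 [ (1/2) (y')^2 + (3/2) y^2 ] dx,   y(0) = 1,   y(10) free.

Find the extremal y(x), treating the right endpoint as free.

The Lagrangian L = (1/2) (y')^2 + (3/2) y^2 gives
    ∂L/∂y = 3 y,   ∂L/∂y' = y'.
Euler-Lagrange: y'' − 3 y = 0.
With k = sqrt(3), the general solution is
    y(x) = A cosh(sqrt(3) x) + B sinh(sqrt(3) x).
Fixed left endpoint y(0) = 1 ⇒ A = 1.
The right endpoint x = 10 is free, so the natural (transversality) condition is ∂L/∂y' |_{x=10} = 0, i.e. y'(10) = 0.
Compute y'(x) = A k sinh(k x) + B k cosh(k x), so
    y'(10) = A k sinh(k·10) + B k cosh(k·10) = 0
    ⇒ B = −A tanh(k·10) = − tanh(sqrt(3)·10).
Therefore the extremal is
    y(x) = cosh(sqrt(3) x) − tanh(sqrt(3)·10) sinh(sqrt(3) x).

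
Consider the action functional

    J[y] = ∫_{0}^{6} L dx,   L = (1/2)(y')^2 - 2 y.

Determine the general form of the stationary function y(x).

The Lagrangian is L = (1/2)(y')^2 - 2 y.
∂L/∂y = -2.
∂L/∂y' = y'.
The Euler-Lagrange equation d/dx(∂L/∂y') − ∂L/∂y = 0 becomes:
    y'' + 2 = 0
General solution: y(x) = -x^2 + A x + B, where A and B are arbitrary constants fixed by the endpoint conditions.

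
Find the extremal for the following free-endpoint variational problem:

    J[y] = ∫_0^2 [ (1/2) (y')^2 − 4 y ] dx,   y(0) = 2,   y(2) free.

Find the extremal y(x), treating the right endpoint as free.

The Lagrangian L = (1/2) (y')^2 − 4 y gives
    ∂L/∂y = −4,   ∂L/∂y' = y'.
Euler-Lagrange: d/dx(y') − (−4) = 0, i.e. y'' + 4 = 0, so
    y(x) = −(4/2) x^2 + C1 x + C2.
Fixed left endpoint y(0) = 2 ⇒ C2 = 2.
The right endpoint x = 2 is free, so the natural (transversality) condition is ∂L/∂y' |_{x=2} = 0, i.e. y'(2) = 0.
Compute y'(x) = −4 x + C1, so y'(2) = −8 + C1 = 0 ⇒ C1 = 8.
Therefore the extremal is
    y(x) = −2 x^2 + 8 x + 2.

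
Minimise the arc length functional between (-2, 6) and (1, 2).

Arc-length functional: J[y] = ∫ sqrt(1 + (y')^2) dx.
Lagrangian L = sqrt(1 + (y')^2) has no explicit y dependence, so ∂L/∂y = 0 and the Euler-Lagrange equation gives
    d/dx( y' / sqrt(1 + (y')^2) ) = 0  ⇒  y' / sqrt(1 + (y')^2) = const.
Hence y' is constant, so y(x) is affine.
Fitting the endpoints (-2, 6) and (1, 2):
    slope m = (2 − 6) / (1 − (-2)) = -4/3,
    intercept c = 6 − m·(-2) = 10/3.
Extremal: y(x) = (-4/3) x + 10/3.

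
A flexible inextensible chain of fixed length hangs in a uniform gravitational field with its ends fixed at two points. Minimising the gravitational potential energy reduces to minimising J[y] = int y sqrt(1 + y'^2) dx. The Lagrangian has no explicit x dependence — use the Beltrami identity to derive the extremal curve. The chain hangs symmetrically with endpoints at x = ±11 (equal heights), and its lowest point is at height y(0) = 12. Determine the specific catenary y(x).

The Lagrangian L(y, y') = y sqrt(1 + y'^2) has no explicit x dependence, so the Beltrami identity applies:
    L − y' ∂L/∂y' = C.
Compute ∂L/∂y' = y · y' / sqrt(1 + y'^2). Then
    L − y' ∂L/∂y'
    = y sqrt(1 + y'^2) − y · y'^2 / sqrt(1 + y'^2)
    = y (1 + y'^2 − y'^2) / sqrt(1 + y'^2)
    = y / sqrt(1 + y'^2) = C.
Squaring gives y^2 = C^2 (1 + y'^2), i.e.
    y'^2 = y^2 / C^2 − 1.
Separating variables,
    dy / sqrt(y^2 − C^2) = dx / C,
and integrating gives arccosh(y / C) = (x − a)/C, so
    y(x) = C cosh((x − a)/C),
the catenary. The constants C and a are fixed by the two endpoint conditions (and, for the hanging-chain problem, the length constraint selects C).
Now fit the given data. The endpoints x = ±11 are symmetric at equal height, so the catenary is even about its minimum: a = 0 and y(x) = C cosh(x/C). The lowest point is y(0) = C cosh(0) = C, and we are told y(0) = 12, so C = 12. Therefore
    y(x) = 12 cosh(x/12),
and at the endpoints
    y(±11) = 12 cosh(11/12).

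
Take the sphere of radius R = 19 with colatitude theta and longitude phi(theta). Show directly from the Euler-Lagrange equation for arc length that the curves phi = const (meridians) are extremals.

On the sphere of radius R = 19 with spherical coordinates (θ, φ), the induced metric is
    ds^2 = 361(dθ^2 + sin^2(θ) dφ^2).
Using θ as the parameter, the arc-length functional becomes
    J[φ] = ∫ 19 sqrt(1 + sin^2(θ) (dφ/dθ)^2) dθ.
So L = 19 sqrt(1 + sin^2(θ) φ'^2). Compute
    ∂L/∂φ = 0  (L has no explicit φ dependence),
    ∂L/∂φ' = 19 sin^2(θ) φ' / sqrt(1 + sin^2(θ) φ'^2).
For the candidate φ(θ) = c (constant), φ' = 0, so ∂L/∂φ' evaluated along the candidate vanishes, and ∂L/∂φ is identically zero. Hence
    d/dθ(∂L/∂φ') − ∂L/∂φ = 0
is satisfied. Therefore meridians φ = const are extremals of arc length — they are geodesics on the sphere.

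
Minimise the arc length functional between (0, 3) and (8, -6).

Arc-length functional: J[y] = ∫ sqrt(1 + (y')^2) dx.
Lagrangian L = sqrt(1 + (y')^2) has no explicit y dependence, so ∂L/∂y = 0 and the Euler-Lagrange equation gives
    d/dx( y' / sqrt(1 + (y')^2) ) = 0  ⇒  y' / sqrt(1 + (y')^2) = const.
Hence y' is constant, so y(x) is affine.
Fitting the endpoints (0, 3) and (8, -6):
    slope m = ((-6) − 3) / (8 − 0) = -9/8,
    intercept c = 3 − m·0 = 3.
Extremal: y(x) = (-9/8) x + 3.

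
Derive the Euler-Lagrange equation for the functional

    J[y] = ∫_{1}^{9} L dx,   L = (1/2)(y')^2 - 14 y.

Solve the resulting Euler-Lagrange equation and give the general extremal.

The Lagrangian is L = (1/2)(y')^2 - 14 y.
∂L/∂y = -14.
∂L/∂y' = y'.
The Euler-Lagrange equation d/dx(∂L/∂y') − ∂L/∂y = 0 becomes:
    y'' + 14 = 0
General solution: y(x) = -7 x^2 + A x + B, where A and B are arbitrary constants fixed by the endpoint conditions.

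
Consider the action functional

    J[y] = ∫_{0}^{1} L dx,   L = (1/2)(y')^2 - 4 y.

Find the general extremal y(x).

The Lagrangian is L = (1/2)(y')^2 - 4 y.
∂L/∂y = -4.
∂L/∂y' = y'.
The Euler-Lagrange equation d/dx(∂L/∂y') − ∂L/∂y = 0 becomes:
    y'' + 4 = 0
General solution: y(x) = -2 x^2 + A x + B, where A and B are arbitrary constants fixed by the endpoint conditions.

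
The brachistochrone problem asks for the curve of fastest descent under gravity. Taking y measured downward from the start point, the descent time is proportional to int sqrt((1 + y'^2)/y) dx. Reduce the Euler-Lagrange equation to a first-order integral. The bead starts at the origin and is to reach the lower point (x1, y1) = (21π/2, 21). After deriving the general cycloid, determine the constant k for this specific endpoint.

The Lagrangian L = sqrt((1 + y'^2) / y) has no explicit x dependence, so the Beltrami identity applies:
    L − y' ∂L/∂y' = C.
Compute ∂L/∂y' = y' / sqrt(y (1 + y'^2)).
Substitute:
    sqrt((1 + y'^2)/y) − y'·y' / sqrt(y (1 + y'^2))
    = (1 + y'^2) / sqrt(y (1 + y'^2)) − y'^2 / sqrt(y (1 + y'^2))
    = 1 / sqrt(y (1 + y'^2)) = C.
Squaring and rearranging gives the first integral
    y (1 + y'^2) = 1/C^2 =: k   (constant).
Solving this first-order ODE by the substitution
    y = (k/2)(1 − cos θ)
yields the cycloid parameterisation
    x(θ) = (k/2)(θ − sin θ),   y(θ) = (k/2)(1 − cos θ).
The constant k is fixed by the endpoint condition.
Now fit the given lower endpoint (x1, y1) = (21π/2, 21). At the bottom of the first arch (θ = π), the parametric equations give
    y(π) = (k/2)(1 − cos π) = k,
    x(π) = (k/2)(π − sin π) = kπ/2.
Matching y(π) = 21 gives k = 21, consistent with x(π) = 21π/2. Therefore the specific cycloid is
    x(θ) = (21/2)(θ − sin θ),   y(θ) = (21/2)(1 − cos θ).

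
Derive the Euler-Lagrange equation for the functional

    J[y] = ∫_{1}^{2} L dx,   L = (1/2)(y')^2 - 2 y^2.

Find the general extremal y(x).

The Lagrangian is L = (1/2)(y')^2 - 2 y^2.
∂L/∂y = -4y.
∂L/∂y' = y'.
The Euler-Lagrange equation d/dx(∂L/∂y') − ∂L/∂y = 0 becomes:
    y'' + 4 y = 0
General solution: y(x) = A sin(2x) + B cos(2x), where A and B are arbitrary constants fixed by the endpoint conditions.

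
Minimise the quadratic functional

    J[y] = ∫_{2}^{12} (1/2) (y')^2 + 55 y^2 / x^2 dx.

The Lagrangian is L = (1/2) (y')^2 + 55 y^2 / x^2.
Compute ∂L/∂y = 110y/x^2, ∂L/∂y' = y'.
The Euler-Lagrange equation d/dx(∂L/∂y') − ∂L/∂y = 0 reduces to
    y'' − 110/x^2 · y = 0  (x > 0).
Its general solution is
    y(x) = A x^11 + B x^(-10),
with A, B fixed by the endpoint conditions.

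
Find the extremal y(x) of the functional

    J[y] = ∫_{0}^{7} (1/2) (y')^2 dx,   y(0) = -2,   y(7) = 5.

The Lagrangian is L = (1/2) (y')^2.
Compute ∂L/∂y = 0, ∂L/∂y' = y'.
The Euler-Lagrange equation d/dx(∂L/∂y') − ∂L/∂y = 0 reduces to
    y'' = 0.
Its general solution is
    y(x) = A x + B,
with A, B fixed by the endpoint conditions.
Applying the endpoint conditions y(0) = -2 and y(7) = 5: solve A·0 + B = -2 and A·7 + B = 5. Subtracting gives A(7 − 0) = 5 − -2, so A = 1, and B = -2 − A·0 = -2. Therefore
    y(x) = x - 2.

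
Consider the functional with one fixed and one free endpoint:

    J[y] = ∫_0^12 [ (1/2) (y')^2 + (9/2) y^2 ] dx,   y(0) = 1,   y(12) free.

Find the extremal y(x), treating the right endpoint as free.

The Lagrangian L = (1/2) (y')^2 + (9/2) y^2 gives
    ∂L/∂y = 9 y,   ∂L/∂y' = y'.
Euler-Lagrange: y'' − 9 y = 0.
With k = 3, the general solution is
    y(x) = A cosh(3 x) + B sinh(3 x).
Fixed left endpoint y(0) = 1 ⇒ A = 1.
The right endpoint x = 12 is free, so the natural (transversality) condition is ∂L/∂y' |_{x=12} = 0, i.e. y'(12) = 0.
Compute y'(x) = A k sinh(k x) + B k cosh(k x), so
    y'(12) = A k sinh(k·12) + B k cosh(k·12) = 0
    ⇒ B = −A tanh(k·12) = − tanh(3·12).
Therefore the extremal is
    y(x) = cosh(3 x) − tanh(3·12) sinh(3 x).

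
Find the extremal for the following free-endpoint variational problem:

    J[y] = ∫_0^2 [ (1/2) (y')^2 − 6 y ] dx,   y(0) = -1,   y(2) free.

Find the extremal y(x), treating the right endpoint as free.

The Lagrangian L = (1/2) (y')^2 − 6 y gives
    ∂L/∂y = −6,   ∂L/∂y' = y'.
Euler-Lagrange: d/dx(y') − (−6) = 0, i.e. y'' + 6 = 0, so
    y(x) = −(6/2) x^2 + C1 x + C2.
Fixed left endpoint y(0) = -1 ⇒ C2 = -1.
The right endpoint x = 2 is free, so the natural (transversality) condition is ∂L/∂y' |_{x=2} = 0, i.e. y'(2) = 0.
Compute y'(x) = −6 x + C1, so y'(2) = −12 + C1 = 0 ⇒ C1 = 12.
Therefore the extremal is
    y(x) = −3 x^2 + 12 x − 1.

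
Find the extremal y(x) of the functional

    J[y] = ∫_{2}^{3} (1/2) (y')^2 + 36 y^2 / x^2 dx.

The Lagrangian is L = (1/2) (y')^2 + 36 y^2 / x^2.
Compute ∂L/∂y = 72y/x^2, ∂L/∂y' = y'.
The Euler-Lagrange equation d/dx(∂L/∂y') − ∂L/∂y = 0 reduces to
    y'' − 72/x^2 · y = 0  (x > 0).
Its general solution is
    y(x) = A x^9 + B x^(-8),
with A, B fixed by the endpoint conditions.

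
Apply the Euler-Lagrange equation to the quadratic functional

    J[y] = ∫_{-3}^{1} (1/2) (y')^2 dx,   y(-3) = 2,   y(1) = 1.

The Lagrangian is L = (1/2) (y')^2.
Compute ∂L/∂y = 0, ∂L/∂y' = y'.
The Euler-Lagrange equation d/dx(∂L/∂y') − ∂L/∂y = 0 reduces to
    y'' = 0.
Its general solution is
    y(x) = A x + B,
with A, B fixed by the endpoint conditions.
Applying the endpoint conditions y(-3) = 2 and y(1) = 1: solve A·-3 + B = 2 and A·1 + B = 1. Subtracting gives A(1 − -3) = 1 − 2, so A = -1/4, and B = 2 − A·-3 = 5/4. Therefore
    y(x) = (-1/4) x + 5/4.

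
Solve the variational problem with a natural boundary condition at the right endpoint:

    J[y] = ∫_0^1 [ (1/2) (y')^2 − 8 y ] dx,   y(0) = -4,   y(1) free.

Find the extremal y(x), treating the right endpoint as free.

The Lagrangian L = (1/2) (y')^2 − 8 y gives
    ∂L/∂y = −8,   ∂L/∂y' = y'.
Euler-Lagrange: d/dx(y') − (−8) = 0, i.e. y'' + 8 = 0, so
    y(x) = −(8/2) x^2 + C1 x + C2.
Fixed left endpoint y(0) = -4 ⇒ C2 = -4.
The right endpoint x = 1 is free, so the natural (transversality) condition is ∂L/∂y' |_{x=1} = 0, i.e. y'(1) = 0.
Compute y'(x) = −8 x + C1, so y'(1) = −8 + C1 = 0 ⇒ C1 = 8.
Therefore the extremal is
    y(x) = −4 x^2 + 8 x − 4.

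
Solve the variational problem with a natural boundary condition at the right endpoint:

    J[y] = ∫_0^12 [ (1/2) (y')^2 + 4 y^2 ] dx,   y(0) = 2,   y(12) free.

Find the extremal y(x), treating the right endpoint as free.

The Lagrangian L = (1/2) (y')^2 + 4 y^2 gives
    ∂L/∂y = 8 y,   ∂L/∂y' = y'.
Euler-Lagrange: y'' − 8 y = 0.
With k = sqrt(8), the general solution is
    y(x) = A cosh(sqrt(8) x) + B sinh(sqrt(8) x).
Fixed left endpoint y(0) = 2 ⇒ A = 2.
The right endpoint x = 12 is free, so the natural (transversality) condition is ∂L/∂y' |_{x=12} = 0, i.e. y'(12) = 0.
Compute y'(x) = A k sinh(k x) + B k cosh(k x), so
    y'(12) = A k sinh(k·12) + B k cosh(k·12) = 0
    ⇒ B = −A tanh(k·12) = − 2 tanh(sqrt(8)·12).
Therefore the extremal is
    y(x) = 2 cosh(sqrt(8) x) − 2 tanh(sqrt(8)·12) sinh(sqrt(8) x).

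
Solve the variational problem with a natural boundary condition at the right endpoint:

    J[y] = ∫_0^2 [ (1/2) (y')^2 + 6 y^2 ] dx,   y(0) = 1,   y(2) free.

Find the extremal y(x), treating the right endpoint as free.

The Lagrangian L = (1/2) (y')^2 + 6 y^2 gives
    ∂L/∂y = 12 y,   ∂L/∂y' = y'.
Euler-Lagrange: y'' − 12 y = 0.
With k = sqrt(12), the general solution is
    y(x) = A cosh(sqrt(12) x) + B sinh(sqrt(12) x).
Fixed left endpoint y(0) = 1 ⇒ A = 1.
The right endpoint x = 2 is free, so the natural (transversality) condition is ∂L/∂y' |_{x=2} = 0, i.e. y'(2) = 0.
Compute y'(x) = A k sinh(k x) + B k cosh(k x), so
    y'(2) = A k sinh(k·2) + B k cosh(k·2) = 0
    ⇒ B = −A tanh(k·2) = − tanh(sqrt(12)·2).
Therefore the extremal is
    y(x) = cosh(sqrt(12) x) − tanh(sqrt(12)·2) sinh(sqrt(12) x).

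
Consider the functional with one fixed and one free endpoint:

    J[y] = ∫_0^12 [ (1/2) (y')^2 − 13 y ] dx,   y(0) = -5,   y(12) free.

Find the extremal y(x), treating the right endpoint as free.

The Lagrangian L = (1/2) (y')^2 − 13 y gives
    ∂L/∂y = −13,   ∂L/∂y' = y'.
Euler-Lagrange: d/dx(y') − (−13) = 0, i.e. y'' + 13 = 0, so
    y(x) = −(13/2) x^2 + C1 x + C2.
Fixed left endpoint y(0) = -5 ⇒ C2 = -5.
The right endpoint x = 12 is free, so the natural (transversality) condition is ∂L/∂y' |_{x=12} = 0, i.e. y'(12) = 0.
Compute y'(x) = −13 x + C1, so y'(12) = −156 + C1 = 0 ⇒ C1 = 156.
Therefore the extremal is
    y(x) = −(13/2) x^2 + 156 x − 5.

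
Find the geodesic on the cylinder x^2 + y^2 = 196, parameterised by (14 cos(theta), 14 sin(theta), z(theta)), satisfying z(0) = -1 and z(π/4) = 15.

Parameterise the cylinder of radius R = 14 as
    r(θ) = (14 cos θ, 14 sin θ, z(θ)).
The arc-length element is
    ds = sqrt(196 + (dz/dθ)^2) dθ,
so the Lagrangian is L = sqrt(196 + z'^2).
L depends on z' only, not on z or θ, so ∂L/∂z = 0 and
    ∂L/∂z' = z' / sqrt(196 + z'^2).
The Euler-Lagrange equation gives
    d/dθ( z' / sqrt(196 + z'^2) ) = 0,
so z' is constant. Integrating once:
    z(θ) = a θ + b,
a helix on the cylinder (a straight line when the cylinder is unrolled). The constants a, b are determined by the endpoint conditions.
With endpoint conditions z(0) = -1 and z(π/4) = 15: from z(0) = b we get b = -1, and a·π/4 + -1 = 15 gives a = 64/π, so
    z(θ) = (64/π) θ − 1.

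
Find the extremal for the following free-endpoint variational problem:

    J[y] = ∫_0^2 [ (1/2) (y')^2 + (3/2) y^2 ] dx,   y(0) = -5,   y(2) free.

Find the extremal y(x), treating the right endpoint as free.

The Lagrangian L = (1/2) (y')^2 + (3/2) y^2 gives
    ∂L/∂y = 3 y,   ∂L/∂y' = y'.
Euler-Lagrange: y'' − 3 y = 0.
With k = sqrt(3), the general solution is
    y(x) = A cosh(sqrt(3) x) + B sinh(sqrt(3) x).
Fixed left endpoint y(0) = -5 ⇒ A = -5.
The right endpoint x = 2 is free, so the natural (transversality) condition is ∂L/∂y' |_{x=2} = 0, i.e. y'(2) = 0.
Compute y'(x) = A k sinh(k x) + B k cosh(k x), so
    y'(2) = A k sinh(k·2) + B k cosh(k·2) = 0
    ⇒ B = −A tanh(k·2) = 5 tanh(sqrt(3)·2).
Therefore the extremal is
    y(x) = −5 cosh(sqrt(3) x) + 5 tanh(sqrt(3)·2) sinh(sqrt(3) x).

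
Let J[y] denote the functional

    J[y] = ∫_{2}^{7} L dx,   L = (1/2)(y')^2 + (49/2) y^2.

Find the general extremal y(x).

The Lagrangian is L = (1/2)(y')^2 + (49/2) y^2.
∂L/∂y = 49y.
∂L/∂y' = y'.
The Euler-Lagrange equation d/dx(∂L/∂y') − ∂L/∂y = 0 becomes:
    y'' - 49 y = 0
General solution: y(x) = A e^(7x) + B e^(-7x), where A and B are arbitrary constants fixed by the endpoint conditions.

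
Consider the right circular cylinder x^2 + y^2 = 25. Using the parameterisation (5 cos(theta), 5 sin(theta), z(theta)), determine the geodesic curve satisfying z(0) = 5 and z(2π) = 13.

Parameterise the cylinder of radius R = 5 as
    r(θ) = (5 cos θ, 5 sin θ, z(θ)).
The arc-length element is
    ds = sqrt(25 + (dz/dθ)^2) dθ,
so the Lagrangian is L = sqrt(25 + z'^2).
L depends on z' only, not on z or θ, so ∂L/∂z = 0 and
    ∂L/∂z' = z' / sqrt(25 + z'^2).
The Euler-Lagrange equation gives
    d/dθ( z' / sqrt(25 + z'^2) ) = 0,
so z' is constant. Integrating once:
    z(θ) = a θ + b,
a helix on the cylinder (a straight line when the cylinder is unrolled). The constants a, b are determined by the endpoint conditions.
With endpoint conditions z(0) = 5 and z(2π) = 13: from z(0) = b we get b = 5, and a·2π + 5 = 13 gives a = 4/π, so
    z(θ) = (4/π) θ + 5.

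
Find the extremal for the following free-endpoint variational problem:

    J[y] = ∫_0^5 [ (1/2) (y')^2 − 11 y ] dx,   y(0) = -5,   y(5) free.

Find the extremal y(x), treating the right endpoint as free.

The Lagrangian L = (1/2) (y')^2 − 11 y gives
    ∂L/∂y = −11,   ∂L/∂y' = y'.
Euler-Lagrange: d/dx(y') − (−11) = 0, i.e. y'' + 11 = 0, so
    y(x) = −(11/2) x^2 + C1 x + C2.
Fixed left endpoint y(0) = -5 ⇒ C2 = -5.
The right endpoint x = 5 is free, so the natural (transversality) condition is ∂L/∂y' |_{x=5} = 0, i.e. y'(5) = 0.
Compute y'(x) = −11 x + C1, so y'(5) = −55 + C1 = 0 ⇒ C1 = 55.
Therefore the extremal is
    y(x) = −(11/2) x^2 + 55 x − 5.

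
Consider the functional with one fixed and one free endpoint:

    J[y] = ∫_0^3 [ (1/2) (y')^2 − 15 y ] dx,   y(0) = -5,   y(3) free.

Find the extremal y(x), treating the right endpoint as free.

The Lagrangian L = (1/2) (y')^2 − 15 y gives
    ∂L/∂y = −15,   ∂L/∂y' = y'.
Euler-Lagrange: d/dx(y') − (−15) = 0, i.e. y'' + 15 = 0, so
    y(x) = −(15/2) x^2 + C1 x + C2.
Fixed left endpoint y(0) = -5 ⇒ C2 = -5.
The right endpoint x = 3 is free, so the natural (transversality) condition is ∂L/∂y' |_{x=3} = 0, i.e. y'(3) = 0.
Compute y'(x) = −15 x + C1, so y'(3) = −45 + C1 = 0 ⇒ C1 = 45.
Therefore the extremal is
    y(x) = −(15/2) x^2 + 45 x − 5.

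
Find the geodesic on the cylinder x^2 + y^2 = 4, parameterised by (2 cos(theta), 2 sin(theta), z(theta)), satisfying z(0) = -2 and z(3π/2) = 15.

Parameterise the cylinder of radius R = 2 as
    r(θ) = (2 cos θ, 2 sin θ, z(θ)).
The arc-length element is
    ds = sqrt(4 + (dz/dθ)^2) dθ,
so the Lagrangian is L = sqrt(4 + z'^2).
L depends on z' only, not on z or θ, so ∂L/∂z = 0 and
    ∂L/∂z' = z' / sqrt(4 + z'^2).
The Euler-Lagrange equation gives
    d/dθ( z' / sqrt(4 + z'^2) ) = 0,
so z' is constant. Integrating once:
    z(θ) = a θ + b,
a helix on the cylinder (a straight line when the cylinder is unrolled). The constants a, b are determined by the endpoint conditions.
With endpoint conditions z(0) = -2 and z(3π/2) = 15: from z(0) = b we get b = -2, and a·3π/2 + -2 = 15 gives a = 34/(3π), so
    z(θ) = (34/(3π)) θ − 2.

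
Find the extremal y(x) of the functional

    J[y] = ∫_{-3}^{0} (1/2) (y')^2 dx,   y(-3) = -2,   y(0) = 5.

The Lagrangian is L = (1/2) (y')^2.
Compute ∂L/∂y = 0, ∂L/∂y' = y'.
The Euler-Lagrange equation d/dx(∂L/∂y') − ∂L/∂y = 0 reduces to
    y'' = 0.
Its general solution is
    y(x) = A x + B,
with A, B fixed by the endpoint conditions.
Applying the endpoint conditions y(-3) = -2 and y(0) = 5: solve A·-3 + B = -2 and A·0 + B = 5. Subtracting gives A(0 − -3) = 5 − -2, so A = 7/3, and B = -2 − A·-3 = 5. Therefore
    y(x) = (7/3) x + 5.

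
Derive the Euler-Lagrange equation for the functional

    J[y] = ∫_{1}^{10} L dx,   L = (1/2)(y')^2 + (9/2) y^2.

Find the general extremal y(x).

The Lagrangian is L = (1/2)(y')^2 + (9/2) y^2.
∂L/∂y = 9y.
∂L/∂y' = y'.
The Euler-Lagrange equation d/dx(∂L/∂y') − ∂L/∂y = 0 becomes:
    y'' - 9 y = 0
General solution: y(x) = A e^(3x) + B e^(-3x), where A and B are arbitrary constants fixed by the endpoint conditions.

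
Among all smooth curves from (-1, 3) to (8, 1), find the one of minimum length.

Arc-length functional: J[y] = ∫ sqrt(1 + (y')^2) dx.
Lagrangian L = sqrt(1 + (y')^2) has no explicit y dependence, so ∂L/∂y = 0 and the Euler-Lagrange equation gives
    d/dx( y' / sqrt(1 + (y')^2) ) = 0  ⇒  y' / sqrt(1 + (y')^2) = const.
Hence y' is constant, so y(x) is affine.
Fitting the endpoints (-1, 3) and (8, 1):
    slope m = (1 − 3) / (8 − (-1)) = -2/9,
    intercept c = 3 − m·(-1) = 25/9.
Extremal: y(x) = (-2/9) x + 25/9.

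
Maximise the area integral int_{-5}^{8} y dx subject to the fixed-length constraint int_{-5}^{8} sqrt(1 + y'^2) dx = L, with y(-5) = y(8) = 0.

Set up the augmented Lagrangian using a multiplier λ for the length constraint:
    F(y, y') = y − λ sqrt(1 + y'^2).
F has no explicit x dependence, so the Beltrami identity yields a first integral
    F − y' ∂F/∂y' = C.
Compute ∂F/∂y' = −λ y' / sqrt(1 + y'^2). Then
    y − λ sqrt(1 + y'^2) + λ y'^2 / sqrt(1 + y'^2) = C
    ⇒  y − λ / sqrt(1 + y'^2) = C.
Solving for y' and integrating gives
    (x − a)^2 + (y − b)^2 = λ^2,
a circular arc of radius λ. The constants a, b are determined by the endpoint conditions y(-5) = y(8) = 0, and λ is fixed implicitly by the length constraint
    ∫_{-5}^{8} sqrt(1 + y'^2) dx = L.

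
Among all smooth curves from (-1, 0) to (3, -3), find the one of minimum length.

Arc-length functional: J[y] = ∫ sqrt(1 + (y')^2) dx.
Lagrangian L = sqrt(1 + (y')^2) has no explicit y dependence, so ∂L/∂y = 0 and the Euler-Lagrange equation gives
    d/dx( y' / sqrt(1 + (y')^2) ) = 0  ⇒  y' / sqrt(1 + (y')^2) = const.
Hence y' is constant, so y(x) is affine.
Fitting the endpoints (-1, 0) and (3, -3):
    slope m = ((-3) − 0) / (3 − (-1)) = -3/4,
    intercept c = 0 − m·(-1) = -3/4.
Extremal: y(x) = (-3/4) x - 3/4.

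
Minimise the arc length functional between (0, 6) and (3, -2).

Arc-length functional: J[y] = ∫ sqrt(1 + (y')^2) dx.
Lagrangian L = sqrt(1 + (y')^2) has no explicit y dependence, so ∂L/∂y = 0 and the Euler-Lagrange equation gives
    d/dx( y' / sqrt(1 + (y')^2) ) = 0  ⇒  y' / sqrt(1 + (y')^2) = const.
Hence y' is constant, so y(x) is affine.
Fitting the endpoints (0, 6) and (3, -2):
    slope m = ((-2) − 6) / (3 − 0) = -8/3,
    intercept c = 6 − m·0 = 6.
Extremal: y(x) = (-8/3) x + 6.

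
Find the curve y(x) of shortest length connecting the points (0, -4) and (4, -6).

Arc-length functional: J[y] = ∫ sqrt(1 + (y')^2) dx.
Lagrangian L = sqrt(1 + (y')^2) has no explicit y dependence, so ∂L/∂y = 0 and the Euler-Lagrange equation gives
    d/dx( y' / sqrt(1 + (y')^2) ) = 0  ⇒  y' / sqrt(1 + (y')^2) = const.
Hence y' is constant, so y(x) is affine.
Fitting the endpoints (0, -4) and (4, -6):
    slope m = ((-6) − (-4)) / (4 − 0) = -1/2,
    intercept c = (-4) − m·0 = -4.
Extremal: y(x) = (-1/2) x - 4.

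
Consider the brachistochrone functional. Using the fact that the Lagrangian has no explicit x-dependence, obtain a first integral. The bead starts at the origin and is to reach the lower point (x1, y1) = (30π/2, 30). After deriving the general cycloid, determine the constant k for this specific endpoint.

The Lagrangian L = sqrt((1 + y'^2) / y) has no explicit x dependence, so the Beltrami identity applies:
    L − y' ∂L/∂y' = C.
Compute ∂L/∂y' = y' / sqrt(y (1 + y'^2)).
Substitute:
    sqrt((1 + y'^2)/y) − y'·y' / sqrt(y (1 + y'^2))
    = (1 + y'^2) / sqrt(y (1 + y'^2)) − y'^2 / sqrt(y (1 + y'^2))
    = 1 / sqrt(y (1 + y'^2)) = C.
Squaring and rearranging gives the first integral
    y (1 + y'^2) = 1/C^2 =: k   (constant).
Solving this first-order ODE by the substitution
    y = (k/2)(1 − cos θ)
yields the cycloid parameterisation
    x(θ) = (k/2)(θ − sin θ),   y(θ) = (k/2)(1 − cos θ).
The constant k is fixed by the endpoint condition.
Now fit the given lower endpoint (x1, y1) = (30π/2, 30). At the bottom of the first arch (θ = π), the parametric equations give
    y(π) = (k/2)(1 − cos π) = k,
    x(π) = (k/2)(π − sin π) = kπ/2.
Matching y(π) = 30 gives k = 30, consistent with x(π) = 30π/2. Therefore the specific cycloid is
    x(θ) = (30/2)(θ − sin θ),   y(θ) = (30/2)(1 − cos θ).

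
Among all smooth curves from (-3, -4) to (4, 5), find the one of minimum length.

Arc-length functional: J[y] = ∫ sqrt(1 + (y')^2) dx.
Lagrangian L = sqrt(1 + (y')^2) has no explicit y dependence, so ∂L/∂y = 0 and the Euler-Lagrange equation gives
    d/dx( y' / sqrt(1 + (y')^2) ) = 0  ⇒  y' / sqrt(1 + (y')^2) = const.
Hence y' is constant, so y(x) is affine.
Fitting the endpoints (-3, -4) and (4, 5):
    slope m = (5 − (-4)) / (4 − (-3)) = 9/7,
    intercept c = (-4) − m·(-3) = -1/7.
Extremal: y(x) = (9/7) x - 1/7.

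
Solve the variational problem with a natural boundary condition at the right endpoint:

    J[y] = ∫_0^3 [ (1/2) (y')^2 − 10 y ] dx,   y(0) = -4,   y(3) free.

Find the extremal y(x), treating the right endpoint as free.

The Lagrangian L = (1/2) (y')^2 − 10 y gives
    ∂L/∂y = −10,   ∂L/∂y' = y'.
Euler-Lagrange: d/dx(y') − (−10) = 0, i.e. y'' + 10 = 0, so
    y(x) = −(10/2) x^2 + C1 x + C2.
Fixed left endpoint y(0) = -4 ⇒ C2 = -4.
The right endpoint x = 3 is free, so the natural (transversality) condition is ∂L/∂y' |_{x=3} = 0, i.e. y'(3) = 0.
Compute y'(x) = −10 x + C1, so y'(3) = −30 + C1 = 0 ⇒ C1 = 30.
Therefore the extremal is
    y(x) = −5 x^2 + 30 x − 4.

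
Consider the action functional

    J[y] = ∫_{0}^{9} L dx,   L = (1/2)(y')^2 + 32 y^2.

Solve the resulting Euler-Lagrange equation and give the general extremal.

The Lagrangian is L = (1/2)(y')^2 + 32 y^2.
∂L/∂y = 64y.
∂L/∂y' = y'.
The Euler-Lagrange equation d/dx(∂L/∂y') − ∂L/∂y = 0 becomes:
    y'' - 64 y = 0
General solution: y(x) = A e^(8x) + B e^(-8x), where A and B are arbitrary constants fixed by the endpoint conditions.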